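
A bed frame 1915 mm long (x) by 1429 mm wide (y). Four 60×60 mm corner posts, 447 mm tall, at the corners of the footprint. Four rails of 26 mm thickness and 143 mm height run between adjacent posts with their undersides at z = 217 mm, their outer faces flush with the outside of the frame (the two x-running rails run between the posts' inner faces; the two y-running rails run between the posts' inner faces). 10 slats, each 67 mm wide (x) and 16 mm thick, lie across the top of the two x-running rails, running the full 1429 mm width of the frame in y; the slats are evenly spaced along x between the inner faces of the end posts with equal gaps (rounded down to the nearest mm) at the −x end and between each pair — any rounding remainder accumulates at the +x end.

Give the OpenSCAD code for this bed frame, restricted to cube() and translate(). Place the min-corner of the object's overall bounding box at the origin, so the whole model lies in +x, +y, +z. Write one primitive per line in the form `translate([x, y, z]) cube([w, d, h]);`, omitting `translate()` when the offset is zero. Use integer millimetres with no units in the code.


cube([60, 60, 447]);
translate([0, 1369, 0]) cube([60, 60, 447]);
translate([1855, 0, 0]) cube([60, 60, 447]);
translate([1855, 1369, 0]) cube([60, 60, 447]);
translate([60, 0, 217]) cube([1795, 26, 143]);
translate([60, 1403, 217]) cube([1795, 26, 143]);
translate([0, 60, 217]) cube([26, 1309, 143]);
translate([1889, 60, 217]) cube([26, 1309, 143]);
translate([162, 0, 360]) cube([67, 1429, 16]);
translate([331, 0, 360]) cube([67, 1429, 16]);
translate([500, 0, 360]) cube([67, 1429, 16]);
translate([669, 0, 360]) cube([67, 1429, 16]);
translate([838, 0, 360]) cube([67, 1429, 16]);
translate([1007, 0, 360]) cube([67, 1429, 16]);
translate([1176, 0, 360]) cube([67, 1429, 16]);
translate([1345, 0, 360]) cube([67, 1429, 16]);
translate([1514, 0, 360]) cube([67, 1429, 16]);
translate([1683, 0, 360]) cube([67, 1429, 16]);


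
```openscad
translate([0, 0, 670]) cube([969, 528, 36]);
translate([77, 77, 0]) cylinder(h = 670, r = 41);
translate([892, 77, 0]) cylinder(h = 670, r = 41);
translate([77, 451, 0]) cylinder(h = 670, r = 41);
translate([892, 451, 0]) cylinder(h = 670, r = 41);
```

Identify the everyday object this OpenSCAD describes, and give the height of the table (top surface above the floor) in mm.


A table. The table height is 706 mm.

A 969×528×36 slab sits at z = 670 on four Ø82 mm round legs — a table. The top surface is at 670 + 36 = 706 mm.


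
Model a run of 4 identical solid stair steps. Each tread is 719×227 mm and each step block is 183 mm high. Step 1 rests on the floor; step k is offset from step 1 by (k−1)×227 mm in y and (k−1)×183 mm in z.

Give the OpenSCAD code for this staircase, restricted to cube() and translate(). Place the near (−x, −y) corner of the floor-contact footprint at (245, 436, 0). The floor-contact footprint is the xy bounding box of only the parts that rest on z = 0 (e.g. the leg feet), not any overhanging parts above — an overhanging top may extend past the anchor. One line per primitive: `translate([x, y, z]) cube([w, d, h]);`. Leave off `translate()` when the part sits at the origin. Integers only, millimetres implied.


translate([245, 436, 0]) cube([719, 227, 183]);
translate([245, 663, 183]) cube([719, 227, 183]);
translate([245, 890, 366]) cube([719, 227, 183]);
translate([245, 1117, 549]) cube([719, 227, 183]);


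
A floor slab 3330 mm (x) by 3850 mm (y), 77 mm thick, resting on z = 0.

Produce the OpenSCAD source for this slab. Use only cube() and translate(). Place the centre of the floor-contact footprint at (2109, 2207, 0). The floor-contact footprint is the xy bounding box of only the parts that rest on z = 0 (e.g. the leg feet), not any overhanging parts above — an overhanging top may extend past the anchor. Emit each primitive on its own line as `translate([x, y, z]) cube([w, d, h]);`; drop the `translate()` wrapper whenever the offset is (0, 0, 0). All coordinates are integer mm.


translate([444, 282, 0]) cube([3330, 3850, 77]);


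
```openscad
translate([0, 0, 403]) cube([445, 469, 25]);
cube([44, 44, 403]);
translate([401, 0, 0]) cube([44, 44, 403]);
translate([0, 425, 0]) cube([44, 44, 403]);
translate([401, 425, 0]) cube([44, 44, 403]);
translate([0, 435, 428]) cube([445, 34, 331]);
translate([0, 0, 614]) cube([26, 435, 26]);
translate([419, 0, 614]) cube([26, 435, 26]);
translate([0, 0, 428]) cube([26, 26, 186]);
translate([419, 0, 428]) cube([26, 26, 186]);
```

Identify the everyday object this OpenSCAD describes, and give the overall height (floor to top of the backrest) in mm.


A chair. The overall height is 759 mm.

A slab on four corner posts with a tall panel at the back — a chair. The seat slab sits at z = 403 with thickness 25, and the 331 mm backrest starts at the seat top, so the overall height is 403 + 25 + 331 = 759 mm.


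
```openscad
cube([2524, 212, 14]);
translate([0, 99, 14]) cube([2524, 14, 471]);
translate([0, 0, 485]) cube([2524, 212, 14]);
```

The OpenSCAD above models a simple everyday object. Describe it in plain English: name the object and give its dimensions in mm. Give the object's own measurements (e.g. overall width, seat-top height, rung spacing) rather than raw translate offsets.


An I-beam lying along x, 2524 mm long. Overall section height 499 mm. Two flanges 212 mm wide (y) and 14 mm thick, one on the floor and one at the top; a web 14 mm thick runs between them, centred on the flange width.


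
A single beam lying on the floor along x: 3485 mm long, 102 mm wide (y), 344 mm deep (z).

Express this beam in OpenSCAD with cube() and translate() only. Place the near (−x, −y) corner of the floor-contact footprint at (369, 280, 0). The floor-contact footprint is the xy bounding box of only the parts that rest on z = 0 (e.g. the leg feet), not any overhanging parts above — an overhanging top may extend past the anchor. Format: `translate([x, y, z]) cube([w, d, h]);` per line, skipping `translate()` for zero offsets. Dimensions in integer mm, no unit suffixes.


translate([369, 280, 0]) cube([3485, 102, 344]);


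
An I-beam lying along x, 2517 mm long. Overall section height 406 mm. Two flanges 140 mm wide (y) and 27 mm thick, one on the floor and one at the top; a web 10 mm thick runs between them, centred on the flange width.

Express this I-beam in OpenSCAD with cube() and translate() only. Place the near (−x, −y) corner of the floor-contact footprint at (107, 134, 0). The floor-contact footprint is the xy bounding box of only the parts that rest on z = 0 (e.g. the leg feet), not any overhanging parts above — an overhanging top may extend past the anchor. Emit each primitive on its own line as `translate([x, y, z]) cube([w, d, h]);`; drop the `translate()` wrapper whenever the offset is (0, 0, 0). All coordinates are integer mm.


translate([107, 134, 0]) cube([2517, 140, 27]);
translate([107, 199, 27]) cube([2517, 10, 352]);
translate([107, 134, 379]) cube([2517, 140, 27]);


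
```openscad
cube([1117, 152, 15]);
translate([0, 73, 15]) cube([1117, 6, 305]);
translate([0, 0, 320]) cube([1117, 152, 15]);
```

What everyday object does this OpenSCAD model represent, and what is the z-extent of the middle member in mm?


An I-beam. The web height is 305 mm.

Two wide flanges with a thin centred web — an I-beam. Overall 335 mm minus two 15 mm flanges gives a web of 335 − 2·15 = 305 mm.


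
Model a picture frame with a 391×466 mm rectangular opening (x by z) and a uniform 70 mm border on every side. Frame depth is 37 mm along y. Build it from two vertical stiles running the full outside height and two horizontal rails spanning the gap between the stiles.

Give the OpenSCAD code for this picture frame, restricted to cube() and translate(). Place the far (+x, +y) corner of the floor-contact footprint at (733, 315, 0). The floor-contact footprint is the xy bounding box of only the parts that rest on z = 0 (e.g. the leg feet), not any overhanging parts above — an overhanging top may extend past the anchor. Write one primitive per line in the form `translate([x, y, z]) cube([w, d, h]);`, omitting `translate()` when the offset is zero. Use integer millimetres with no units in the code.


translate([202, 278, 0]) cube([70, 37, 606]);
translate([663, 278, 0]) cube([70, 37, 606]);
translate([272, 278, 0]) cube([391, 37, 70]);
translate([272, 278, 536]) cube([391, 37, 70]);


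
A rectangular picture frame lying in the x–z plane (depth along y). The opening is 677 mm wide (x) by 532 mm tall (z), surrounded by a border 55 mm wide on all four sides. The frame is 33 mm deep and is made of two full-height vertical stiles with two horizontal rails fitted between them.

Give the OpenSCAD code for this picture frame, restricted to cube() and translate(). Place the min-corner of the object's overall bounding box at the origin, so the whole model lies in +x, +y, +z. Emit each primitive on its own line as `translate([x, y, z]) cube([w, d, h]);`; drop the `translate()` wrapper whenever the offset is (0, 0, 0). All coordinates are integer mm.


cube([55, 33, 642]);
translate([732, 0, 0]) cube([55, 33, 642]);
translate([55, 0, 0]) cube([677, 33, 55]);
translate([55, 0, 587]) cube([677, 33, 55]);


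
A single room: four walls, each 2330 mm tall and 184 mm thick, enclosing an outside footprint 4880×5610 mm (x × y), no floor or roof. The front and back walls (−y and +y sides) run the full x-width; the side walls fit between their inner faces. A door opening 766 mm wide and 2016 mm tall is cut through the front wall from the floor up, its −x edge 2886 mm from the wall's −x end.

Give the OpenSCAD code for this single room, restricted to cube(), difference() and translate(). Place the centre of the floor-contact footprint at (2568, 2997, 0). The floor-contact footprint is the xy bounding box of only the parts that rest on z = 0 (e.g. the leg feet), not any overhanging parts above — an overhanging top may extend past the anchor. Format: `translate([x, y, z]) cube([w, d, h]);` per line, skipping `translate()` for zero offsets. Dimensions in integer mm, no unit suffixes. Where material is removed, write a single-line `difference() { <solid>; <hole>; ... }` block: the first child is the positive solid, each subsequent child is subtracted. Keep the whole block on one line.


difference() { translate([128, 192, 0]) cube([4880, 184, 2330]); translate([3014, 192, 0]) cube([766, 184, 2016]); }
translate([128, 5618, 0]) cube([4880, 184, 2330]);
translate([128, 376, 0]) cube([184, 5242, 2330]);
translate([4824, 376, 0]) cube([184, 5242, 2330]);


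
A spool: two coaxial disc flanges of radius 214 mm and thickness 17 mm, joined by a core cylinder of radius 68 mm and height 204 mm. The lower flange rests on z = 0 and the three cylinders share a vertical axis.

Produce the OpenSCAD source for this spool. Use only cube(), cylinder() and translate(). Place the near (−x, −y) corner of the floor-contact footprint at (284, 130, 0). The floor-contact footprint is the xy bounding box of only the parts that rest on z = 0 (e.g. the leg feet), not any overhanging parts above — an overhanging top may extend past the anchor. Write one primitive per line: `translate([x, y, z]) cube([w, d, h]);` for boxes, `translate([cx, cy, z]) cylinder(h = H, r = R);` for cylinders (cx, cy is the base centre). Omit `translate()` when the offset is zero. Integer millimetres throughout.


translate([498, 344, 0]) cylinder(h = 17, r = 214);
translate([498, 344, 17]) cylinder(h = 204, r = 68);
translate([498, 344, 221]) cylinder(h = 17, r = 214);


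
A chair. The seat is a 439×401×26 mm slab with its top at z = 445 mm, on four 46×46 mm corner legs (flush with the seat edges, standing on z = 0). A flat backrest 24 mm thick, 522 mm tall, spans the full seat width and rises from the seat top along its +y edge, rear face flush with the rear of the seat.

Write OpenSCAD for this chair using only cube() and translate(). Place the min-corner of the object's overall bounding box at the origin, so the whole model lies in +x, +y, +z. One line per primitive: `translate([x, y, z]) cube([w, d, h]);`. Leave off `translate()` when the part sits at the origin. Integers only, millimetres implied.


// leg_h = 445 - 26 = 419
translate([0, 0, 419]) cube([439, 401, 26]);
cube([46, 46, 419]);
translate([393, 0, 0]) cube([46, 46, 419]);
translate([0, 355, 0]) cube([46, 46, 419]);
translate([393, 355, 0]) cube([46, 46, 419]);
translate([0, 377, 445]) cube([439, 24, 522]);


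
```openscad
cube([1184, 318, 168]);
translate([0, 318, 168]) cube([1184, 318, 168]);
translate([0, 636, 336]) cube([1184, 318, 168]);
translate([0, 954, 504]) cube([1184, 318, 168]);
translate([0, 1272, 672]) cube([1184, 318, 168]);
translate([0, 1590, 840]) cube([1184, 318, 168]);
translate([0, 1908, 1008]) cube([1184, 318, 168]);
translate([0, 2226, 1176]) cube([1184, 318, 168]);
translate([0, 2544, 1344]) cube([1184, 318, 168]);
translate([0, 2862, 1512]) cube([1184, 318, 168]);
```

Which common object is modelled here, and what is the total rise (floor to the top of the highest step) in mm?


A staircase. The total rise is 1680 mm.

10 identical blocks, each offset up and back from the previous — a staircase. Each step is 168 mm tall and there are 10 of them, so the total rise is 10 × 168 = 1680 mm.


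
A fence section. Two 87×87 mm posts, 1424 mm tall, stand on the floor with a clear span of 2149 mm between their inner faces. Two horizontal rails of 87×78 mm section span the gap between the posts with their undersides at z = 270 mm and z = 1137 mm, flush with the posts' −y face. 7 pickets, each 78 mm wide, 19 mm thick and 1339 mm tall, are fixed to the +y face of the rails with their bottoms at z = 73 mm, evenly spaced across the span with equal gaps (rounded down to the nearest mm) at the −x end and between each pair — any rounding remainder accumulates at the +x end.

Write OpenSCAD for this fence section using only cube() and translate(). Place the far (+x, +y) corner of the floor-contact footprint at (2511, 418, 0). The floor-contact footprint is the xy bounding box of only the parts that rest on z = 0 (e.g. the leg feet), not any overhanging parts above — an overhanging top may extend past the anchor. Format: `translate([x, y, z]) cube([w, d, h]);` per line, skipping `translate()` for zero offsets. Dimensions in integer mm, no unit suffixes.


translate([188, 331, 0]) cube([87, 87, 1424]);
translate([2424, 331, 0]) cube([87, 87, 1424]);
translate([275, 331, 270]) cube([2149, 87, 78]);
translate([275, 331, 1137]) cube([2149, 87, 78]);
translate([475, 418, 73]) cube([78, 19, 1339]);
translate([753, 418, 73]) cube([78, 19, 1339]);
translate([1031, 418, 73]) cube([78, 19, 1339]);
translate([1309, 418, 73]) cube([78, 19, 1339]);
translate([1587, 418, 73]) cube([78, 19, 1339]);
translate([1865, 418, 73]) cube([78, 19, 1339]);
translate([2143, 418, 73]) cube([78, 19, 1339]);


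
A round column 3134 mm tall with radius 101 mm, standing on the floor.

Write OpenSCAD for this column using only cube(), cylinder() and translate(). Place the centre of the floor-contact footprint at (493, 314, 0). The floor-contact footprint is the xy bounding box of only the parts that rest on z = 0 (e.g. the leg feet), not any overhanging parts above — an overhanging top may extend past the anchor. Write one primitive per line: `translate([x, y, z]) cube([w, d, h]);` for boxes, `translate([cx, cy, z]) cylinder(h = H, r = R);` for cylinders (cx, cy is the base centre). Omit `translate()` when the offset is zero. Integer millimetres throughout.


translate([493, 314, 0]) cylinder(h = 3134, r = 101);


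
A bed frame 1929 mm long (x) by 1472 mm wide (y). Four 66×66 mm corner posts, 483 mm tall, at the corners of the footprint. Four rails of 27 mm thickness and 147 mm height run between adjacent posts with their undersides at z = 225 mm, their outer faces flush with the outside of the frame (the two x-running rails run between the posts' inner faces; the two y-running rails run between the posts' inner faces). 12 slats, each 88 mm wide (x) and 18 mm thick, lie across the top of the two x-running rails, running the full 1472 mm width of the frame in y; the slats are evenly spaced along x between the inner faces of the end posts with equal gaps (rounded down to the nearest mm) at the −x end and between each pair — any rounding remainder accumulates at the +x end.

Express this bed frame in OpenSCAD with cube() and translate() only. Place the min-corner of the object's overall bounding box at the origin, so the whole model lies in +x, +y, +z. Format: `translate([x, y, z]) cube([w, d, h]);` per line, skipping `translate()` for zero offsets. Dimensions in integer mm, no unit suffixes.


cube([66, 66, 483]);
translate([0, 1406, 0]) cube([66, 66, 483]);
translate([1863, 0, 0]) cube([66, 66, 483]);
translate([1863, 1406, 0]) cube([66, 66, 483]);
translate([66, 0, 225]) cube([1797, 27, 147]);
translate([66, 1445, 225]) cube([1797, 27, 147]);
translate([0, 66, 225]) cube([27, 1340, 147]);
translate([1902, 66, 225]) cube([27, 1340, 147]);
translate([123, 0, 372]) cube([88, 1472, 18]);
translate([268, 0, 372]) cube([88, 1472, 18]);
translate([413, 0, 372]) cube([88, 1472, 18]);
translate([558, 0, 372]) cube([88, 1472, 18]);
translate([703, 0, 372]) cube([88, 1472, 18]);
translate([848, 0, 372]) cube([88, 1472, 18]);
translate([993, 0, 372]) cube([88, 1472, 18]);
translate([1138, 0, 372]) cube([88, 1472, 18]);
translate([1283, 0, 372]) cube([88, 1472, 18]);
translate([1428, 0, 372]) cube([88, 1472, 18]);
translate([1573, 0, 372]) cube([88, 1472, 18]);
translate([1718, 0, 372]) cube([88, 1472, 18]);


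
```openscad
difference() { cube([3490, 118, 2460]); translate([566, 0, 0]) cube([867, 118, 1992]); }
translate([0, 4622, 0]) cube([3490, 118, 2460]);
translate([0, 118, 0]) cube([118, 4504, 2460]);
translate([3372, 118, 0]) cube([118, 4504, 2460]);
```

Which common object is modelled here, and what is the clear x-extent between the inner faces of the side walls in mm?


A single room. The interior width is 3254 mm.

Four walls enclosing a rectangle with a door in the front wall — a room. Outside width 3490 minus two 118 mm walls gives 3254 mm.


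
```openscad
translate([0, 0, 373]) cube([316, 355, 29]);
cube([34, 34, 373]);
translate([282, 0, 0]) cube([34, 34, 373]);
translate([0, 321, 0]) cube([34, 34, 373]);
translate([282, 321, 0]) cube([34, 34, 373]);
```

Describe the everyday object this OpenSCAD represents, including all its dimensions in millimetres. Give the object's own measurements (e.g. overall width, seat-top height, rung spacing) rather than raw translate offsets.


A simple wooden stool: a rectangular seat 316 mm (x) by 355 mm (y), 29 mm thick, top face at z = 402 mm, on four square legs, each 34×34 mm in cross-section. The legs rest on z = 0, each flush with a corner of the seat.


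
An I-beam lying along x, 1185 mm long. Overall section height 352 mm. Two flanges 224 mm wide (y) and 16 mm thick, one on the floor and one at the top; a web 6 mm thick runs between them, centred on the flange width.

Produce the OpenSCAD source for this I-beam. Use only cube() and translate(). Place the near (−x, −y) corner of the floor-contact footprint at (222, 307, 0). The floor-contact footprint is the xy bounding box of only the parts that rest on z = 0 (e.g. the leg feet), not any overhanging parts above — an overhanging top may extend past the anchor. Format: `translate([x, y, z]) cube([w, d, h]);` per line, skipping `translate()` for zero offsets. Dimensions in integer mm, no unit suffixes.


translate([222, 307, 0]) cube([1185, 224, 16]);
translate([222, 416, 16]) cube([1185, 6, 320]);
translate([222, 307, 336]) cube([1185, 224, 16]);


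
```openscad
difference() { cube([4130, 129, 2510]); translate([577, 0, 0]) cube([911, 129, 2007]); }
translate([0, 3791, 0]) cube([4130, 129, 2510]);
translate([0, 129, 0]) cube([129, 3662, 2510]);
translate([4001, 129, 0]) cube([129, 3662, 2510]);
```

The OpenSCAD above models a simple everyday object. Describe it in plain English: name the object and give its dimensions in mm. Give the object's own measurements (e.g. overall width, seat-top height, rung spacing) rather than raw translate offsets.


A single room: four walls, each 2510 mm tall and 129 mm thick, enclosing an outside footprint 4130×3920 mm (x × y), no floor or roof. The front and back walls (−y and +y sides) run the full x-width; the side walls fit between their inner faces. A door opening 911 mm wide and 2007 mm tall is cut through the front wall from the floor up, its −x edge 577 mm from the wall's −x end.


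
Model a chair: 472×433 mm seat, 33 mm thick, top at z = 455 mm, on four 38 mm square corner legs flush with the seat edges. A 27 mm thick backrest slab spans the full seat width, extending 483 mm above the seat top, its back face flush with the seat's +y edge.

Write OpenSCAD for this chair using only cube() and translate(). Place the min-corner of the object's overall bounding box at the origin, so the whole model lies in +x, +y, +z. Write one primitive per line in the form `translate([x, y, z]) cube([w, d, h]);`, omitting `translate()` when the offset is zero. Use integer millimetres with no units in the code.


// leg_h = 455 - 33 = 422
translate([0, 0, 422]) cube([472, 433, 33]);
cube([38, 38, 422]);
translate([434, 0, 0]) cube([38, 38, 422]);
translate([0, 395, 0]) cube([38, 38, 422]);
translate([434, 395, 0]) cube([38, 38, 422]);
translate([0, 406, 455]) cube([472, 27, 483]);


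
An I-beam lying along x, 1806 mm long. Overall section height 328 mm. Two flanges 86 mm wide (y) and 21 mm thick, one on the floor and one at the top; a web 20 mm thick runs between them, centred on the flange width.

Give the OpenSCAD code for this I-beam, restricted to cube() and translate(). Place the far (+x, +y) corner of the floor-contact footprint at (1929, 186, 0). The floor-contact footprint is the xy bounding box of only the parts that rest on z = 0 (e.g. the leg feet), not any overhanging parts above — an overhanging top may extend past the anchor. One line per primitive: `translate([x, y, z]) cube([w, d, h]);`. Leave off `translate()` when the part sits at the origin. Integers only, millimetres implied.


translate([123, 100, 0]) cube([1806, 86, 21]);
translate([123, 133, 21]) cube([1806, 20, 286]);
translate([123, 100, 307]) cube([1806, 86, 21]);


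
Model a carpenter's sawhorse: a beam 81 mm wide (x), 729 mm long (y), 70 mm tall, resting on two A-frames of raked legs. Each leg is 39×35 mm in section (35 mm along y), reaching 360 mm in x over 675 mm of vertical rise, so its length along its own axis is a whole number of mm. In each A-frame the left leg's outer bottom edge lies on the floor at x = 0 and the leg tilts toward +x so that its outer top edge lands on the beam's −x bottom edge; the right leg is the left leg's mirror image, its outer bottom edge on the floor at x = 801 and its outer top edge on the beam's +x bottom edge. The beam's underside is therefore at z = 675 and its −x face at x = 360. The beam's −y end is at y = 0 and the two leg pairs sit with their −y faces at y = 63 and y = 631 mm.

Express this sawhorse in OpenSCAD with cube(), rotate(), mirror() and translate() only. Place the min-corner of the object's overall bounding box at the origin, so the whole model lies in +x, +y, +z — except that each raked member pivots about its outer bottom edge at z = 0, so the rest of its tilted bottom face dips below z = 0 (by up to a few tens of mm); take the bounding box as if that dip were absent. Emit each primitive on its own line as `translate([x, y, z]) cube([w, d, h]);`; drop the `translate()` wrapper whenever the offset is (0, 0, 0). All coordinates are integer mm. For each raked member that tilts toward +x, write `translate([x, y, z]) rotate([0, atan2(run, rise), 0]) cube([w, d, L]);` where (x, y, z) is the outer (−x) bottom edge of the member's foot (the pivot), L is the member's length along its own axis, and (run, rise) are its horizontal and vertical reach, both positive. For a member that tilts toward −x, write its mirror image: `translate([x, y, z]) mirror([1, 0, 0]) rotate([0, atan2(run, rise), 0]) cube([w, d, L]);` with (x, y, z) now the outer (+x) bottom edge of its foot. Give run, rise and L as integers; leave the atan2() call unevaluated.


// leg length = √(360² + 675²) = 765
// right-leg outer foot x = 2·360 + 81 = 801
// beam min-corner = (360, 0, 675)
translate([360, 0, 675]) cube([81, 729, 70]);
translate([0, 63, 0]) rotate([0, atan2(360, 675), 0]) cube([39, 35, 765]);
translate([801, 63, 0]) mirror([1, 0, 0]) rotate([0, atan2(360, 675), 0]) cube([39, 35, 765]);
translate([0, 631, 0]) rotate([0, atan2(360, 675), 0]) cube([39, 35, 765]);
translate([801, 631, 0]) mirror([1, 0, 0]) rotate([0, atan2(360, 675), 0]) cube([39, 35, 765]);


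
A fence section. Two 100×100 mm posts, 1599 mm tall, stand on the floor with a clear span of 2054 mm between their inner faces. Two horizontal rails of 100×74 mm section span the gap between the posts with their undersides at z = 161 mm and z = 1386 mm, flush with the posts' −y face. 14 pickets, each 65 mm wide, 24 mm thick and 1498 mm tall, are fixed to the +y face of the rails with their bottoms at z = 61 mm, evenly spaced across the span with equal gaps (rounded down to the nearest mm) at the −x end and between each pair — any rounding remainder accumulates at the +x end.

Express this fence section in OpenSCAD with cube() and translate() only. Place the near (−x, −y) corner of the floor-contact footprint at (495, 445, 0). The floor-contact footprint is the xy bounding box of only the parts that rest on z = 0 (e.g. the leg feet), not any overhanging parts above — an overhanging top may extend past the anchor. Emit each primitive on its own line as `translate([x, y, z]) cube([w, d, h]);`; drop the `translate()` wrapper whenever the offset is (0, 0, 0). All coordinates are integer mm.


translate([495, 445, 0]) cube([100, 100, 1599]);
translate([2649, 445, 0]) cube([100, 100, 1599]);
translate([595, 445, 161]) cube([2054, 100, 74]);
translate([595, 445, 1386]) cube([2054, 100, 74]);
translate([671, 545, 61]) cube([65, 24, 1498]);
translate([812, 545, 61]) cube([65, 24, 1498]);
translate([953, 545, 61]) cube([65, 24, 1498]);
translate([1094, 545, 61]) cube([65, 24, 1498]);
translate([1235, 545, 61]) cube([65, 24, 1498]);
translate([1376, 545, 61]) cube([65, 24, 1498]);
translate([1517, 545, 61]) cube([65, 24, 1498]);
translate([1658, 545, 61]) cube([65, 24, 1498]);
translate([1799, 545, 61]) cube([65, 24, 1498]);
translate([1940, 545, 61]) cube([65, 24, 1498]);
translate([2081, 545, 61]) cube([65, 24, 1498]);
translate([2222, 545, 61]) cube([65, 24, 1498]);
translate([2363, 545, 61]) cube([65, 24, 1498]);
translate([2504, 545, 61]) cube([65, 24, 1498]);


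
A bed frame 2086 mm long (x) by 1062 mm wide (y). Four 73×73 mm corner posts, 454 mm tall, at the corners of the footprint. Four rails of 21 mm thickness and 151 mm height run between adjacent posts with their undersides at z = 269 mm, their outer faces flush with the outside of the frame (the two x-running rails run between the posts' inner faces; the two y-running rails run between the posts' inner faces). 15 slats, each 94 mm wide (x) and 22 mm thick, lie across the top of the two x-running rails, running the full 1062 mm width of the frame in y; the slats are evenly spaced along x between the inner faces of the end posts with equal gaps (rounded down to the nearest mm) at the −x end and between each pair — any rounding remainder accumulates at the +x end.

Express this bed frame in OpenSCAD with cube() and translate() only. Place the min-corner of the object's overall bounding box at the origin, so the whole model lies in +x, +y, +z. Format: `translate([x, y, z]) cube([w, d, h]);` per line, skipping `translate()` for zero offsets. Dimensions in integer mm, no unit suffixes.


cube([73, 73, 454]);
translate([0, 989, 0]) cube([73, 73, 454]);
translate([2013, 0, 0]) cube([73, 73, 454]);
translate([2013, 989, 0]) cube([73, 73, 454]);
translate([73, 0, 269]) cube([1940, 21, 151]);
translate([73, 1041, 269]) cube([1940, 21, 151]);
translate([0, 73, 269]) cube([21, 916, 151]);
translate([2065, 73, 269]) cube([21, 916, 151]);
translate([106, 0, 420]) cube([94, 1062, 22]);
translate([233, 0, 420]) cube([94, 1062, 22]);
translate([360, 0, 420]) cube([94, 1062, 22]);
translate([487, 0, 420]) cube([94, 1062, 22]);
translate([614, 0, 420]) cube([94, 1062, 22]);
translate([741, 0, 420]) cube([94, 1062, 22]);
translate([868, 0, 420]) cube([94, 1062, 22]);
translate([995, 0, 420]) cube([94, 1062, 22]);
translate([1122, 0, 420]) cube([94, 1062, 22]);
translate([1249, 0, 420]) cube([94, 1062, 22]);
translate([1376, 0, 420]) cube([94, 1062, 22]);
translate([1503, 0, 420]) cube([94, 1062, 22]);
translate([1630, 0, 420]) cube([94, 1062, 22]);
translate([1757, 0, 420]) cube([94, 1062, 22]);
translate([1884, 0, 420]) cube([94, 1062, 22]);


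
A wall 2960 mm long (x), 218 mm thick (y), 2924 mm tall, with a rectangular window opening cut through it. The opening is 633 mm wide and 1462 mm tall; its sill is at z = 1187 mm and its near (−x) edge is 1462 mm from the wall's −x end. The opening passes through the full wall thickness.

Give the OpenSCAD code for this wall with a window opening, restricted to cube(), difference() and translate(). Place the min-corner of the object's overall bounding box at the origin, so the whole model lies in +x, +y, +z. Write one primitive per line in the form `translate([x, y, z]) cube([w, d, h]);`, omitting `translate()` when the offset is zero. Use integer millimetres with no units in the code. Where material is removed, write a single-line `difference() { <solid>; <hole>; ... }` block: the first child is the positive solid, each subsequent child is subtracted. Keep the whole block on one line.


difference() { cube([2960, 218, 2924]); translate([1462, 0, 1187]) cube([633, 218, 1462]); }


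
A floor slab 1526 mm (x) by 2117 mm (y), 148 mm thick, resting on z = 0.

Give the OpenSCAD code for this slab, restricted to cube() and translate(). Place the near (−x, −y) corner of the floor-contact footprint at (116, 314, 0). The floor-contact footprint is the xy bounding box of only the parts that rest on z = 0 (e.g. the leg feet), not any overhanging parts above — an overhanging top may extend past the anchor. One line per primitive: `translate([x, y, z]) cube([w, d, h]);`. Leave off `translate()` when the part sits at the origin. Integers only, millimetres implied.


translate([116, 314, 0]) cube([1526, 2117, 148]);


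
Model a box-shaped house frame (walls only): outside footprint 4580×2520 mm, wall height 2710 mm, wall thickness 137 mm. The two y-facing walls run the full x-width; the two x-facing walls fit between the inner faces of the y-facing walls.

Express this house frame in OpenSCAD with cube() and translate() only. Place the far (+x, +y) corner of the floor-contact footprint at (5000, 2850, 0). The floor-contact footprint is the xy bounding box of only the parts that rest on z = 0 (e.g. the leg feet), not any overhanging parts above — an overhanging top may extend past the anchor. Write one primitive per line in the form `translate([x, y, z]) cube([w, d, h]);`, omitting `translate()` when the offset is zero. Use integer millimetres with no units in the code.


translate([420, 330, 0]) cube([4580, 137, 2710]);
translate([420, 2713, 0]) cube([4580, 137, 2710]);
translate([420, 467, 0]) cube([137, 2246, 2710]);
translate([4863, 467, 0]) cube([137, 2246, 2710]);


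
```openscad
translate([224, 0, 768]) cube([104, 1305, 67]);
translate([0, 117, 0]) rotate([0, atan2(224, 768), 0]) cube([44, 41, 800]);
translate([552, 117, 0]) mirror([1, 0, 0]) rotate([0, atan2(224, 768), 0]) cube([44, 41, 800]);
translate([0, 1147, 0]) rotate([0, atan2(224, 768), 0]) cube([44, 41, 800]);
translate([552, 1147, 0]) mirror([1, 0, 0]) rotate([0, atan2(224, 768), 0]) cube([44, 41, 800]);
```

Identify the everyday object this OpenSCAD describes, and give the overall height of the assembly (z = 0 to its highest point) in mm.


A sawhorse. The overall height is 835 mm.

A beam across two mirrored pairs of raked legs — a sawhorse. The beam's underside is at z = 768 (matching the legs' vertical rise in atan2(224, 768)) and the beam is 67 mm tall, so its top is at 768 + 67 = 835 mm. The raked legs top out at the beam's underside, so that is the highest point.


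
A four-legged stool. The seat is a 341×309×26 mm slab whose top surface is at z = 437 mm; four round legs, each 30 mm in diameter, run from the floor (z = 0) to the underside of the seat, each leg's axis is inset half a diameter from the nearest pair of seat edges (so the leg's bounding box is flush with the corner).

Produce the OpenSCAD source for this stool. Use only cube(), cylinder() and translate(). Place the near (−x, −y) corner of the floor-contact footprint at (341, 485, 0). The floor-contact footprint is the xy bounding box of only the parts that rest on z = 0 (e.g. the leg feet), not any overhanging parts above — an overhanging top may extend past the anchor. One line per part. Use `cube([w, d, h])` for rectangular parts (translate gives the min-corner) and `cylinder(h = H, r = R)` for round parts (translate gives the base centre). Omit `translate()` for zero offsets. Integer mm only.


// leg_h = 437 - 26 = 411
translate([341, 485, 411]) cube([341, 309, 26]);
translate([356, 500, 0]) cylinder(h = 411, r = 15);
translate([667, 500, 0]) cylinder(h = 411, r = 15);
translate([356, 779, 0]) cylinder(h = 411, r = 15);
translate([667, 779, 0]) cylinder(h = 411, r = 15);


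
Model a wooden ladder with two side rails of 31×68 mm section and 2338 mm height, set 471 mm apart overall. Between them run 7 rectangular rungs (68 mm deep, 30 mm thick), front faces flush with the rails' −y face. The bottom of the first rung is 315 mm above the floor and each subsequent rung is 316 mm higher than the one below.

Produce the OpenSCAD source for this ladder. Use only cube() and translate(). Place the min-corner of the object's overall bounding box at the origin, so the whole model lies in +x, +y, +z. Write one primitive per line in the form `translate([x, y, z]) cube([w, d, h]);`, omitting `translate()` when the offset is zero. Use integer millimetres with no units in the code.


cube([31, 68, 2338]);
translate([440, 0, 0]) cube([31, 68, 2338]);
translate([31, 0, 315]) cube([409, 68, 30]);
translate([31, 0, 631]) cube([409, 68, 30]);
translate([31, 0, 947]) cube([409, 68, 30]);
translate([31, 0, 1263]) cube([409, 68, 30]);
translate([31, 0, 1579]) cube([409, 68, 30]);
translate([31, 0, 1895]) cube([409, 68, 30]);
translate([31, 0, 2211]) cube([409, 68, 30]);


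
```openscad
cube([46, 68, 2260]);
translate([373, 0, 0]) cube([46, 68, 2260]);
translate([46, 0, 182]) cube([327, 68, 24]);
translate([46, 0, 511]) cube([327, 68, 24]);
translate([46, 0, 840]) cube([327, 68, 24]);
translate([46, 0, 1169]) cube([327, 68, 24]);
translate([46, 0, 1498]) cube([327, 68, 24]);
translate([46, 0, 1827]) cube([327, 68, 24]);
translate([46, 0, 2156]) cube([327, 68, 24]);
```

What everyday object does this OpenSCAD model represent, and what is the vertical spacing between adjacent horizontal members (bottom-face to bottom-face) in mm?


A ladder. The rung spacing is 329 mm.

Two tall 46×68 posts with 7 short bars between them — a ladder. Adjacent rungs sit at z = 182 and z = 511, so the spacing is 511 − 182 = 329 mm.


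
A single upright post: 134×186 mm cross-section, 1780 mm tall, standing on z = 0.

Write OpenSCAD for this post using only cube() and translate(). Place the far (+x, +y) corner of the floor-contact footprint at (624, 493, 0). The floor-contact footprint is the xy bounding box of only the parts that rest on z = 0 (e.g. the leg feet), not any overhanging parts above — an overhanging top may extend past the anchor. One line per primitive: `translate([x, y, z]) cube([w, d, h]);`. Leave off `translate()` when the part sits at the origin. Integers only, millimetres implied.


translate([490, 307, 0]) cube([134, 186, 1780]);


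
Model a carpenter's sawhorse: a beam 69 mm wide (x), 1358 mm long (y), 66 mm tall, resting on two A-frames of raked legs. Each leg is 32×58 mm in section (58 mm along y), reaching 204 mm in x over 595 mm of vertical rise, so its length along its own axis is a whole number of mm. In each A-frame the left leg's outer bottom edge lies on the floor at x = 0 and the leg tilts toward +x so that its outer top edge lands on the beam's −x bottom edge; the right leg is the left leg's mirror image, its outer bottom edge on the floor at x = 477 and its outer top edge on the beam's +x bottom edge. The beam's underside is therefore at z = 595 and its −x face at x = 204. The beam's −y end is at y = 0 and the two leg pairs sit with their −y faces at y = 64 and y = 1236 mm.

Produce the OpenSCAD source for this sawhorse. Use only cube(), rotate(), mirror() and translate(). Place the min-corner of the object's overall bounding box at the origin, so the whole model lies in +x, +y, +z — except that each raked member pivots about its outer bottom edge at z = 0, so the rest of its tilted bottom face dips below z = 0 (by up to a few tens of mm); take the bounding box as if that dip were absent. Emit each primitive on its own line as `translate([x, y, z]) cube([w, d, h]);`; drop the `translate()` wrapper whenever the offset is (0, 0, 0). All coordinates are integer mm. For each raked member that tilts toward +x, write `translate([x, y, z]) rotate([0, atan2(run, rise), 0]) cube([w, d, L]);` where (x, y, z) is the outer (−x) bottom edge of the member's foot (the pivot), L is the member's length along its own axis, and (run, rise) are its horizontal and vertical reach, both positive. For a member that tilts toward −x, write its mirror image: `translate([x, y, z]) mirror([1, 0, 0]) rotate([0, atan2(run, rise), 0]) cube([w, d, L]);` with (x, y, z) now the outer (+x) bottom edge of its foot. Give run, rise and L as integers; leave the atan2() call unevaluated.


translate([204, 0, 595]) cube([69, 1358, 66]);
translate([0, 64, 0]) rotate([0, atan2(204, 595), 0]) cube([32, 58, 629]);
translate([477, 64, 0]) mirror([1, 0, 0]) rotate([0, atan2(204, 595), 0]) cube([32, 58, 629]);
translate([0, 1236, 0]) rotate([0, atan2(204, 595), 0]) cube([32, 58, 629]);
translate([477, 1236, 0]) mirror([1, 0, 0]) rotate([0, atan2(204, 595), 0]) cube([32, 58, 629]);


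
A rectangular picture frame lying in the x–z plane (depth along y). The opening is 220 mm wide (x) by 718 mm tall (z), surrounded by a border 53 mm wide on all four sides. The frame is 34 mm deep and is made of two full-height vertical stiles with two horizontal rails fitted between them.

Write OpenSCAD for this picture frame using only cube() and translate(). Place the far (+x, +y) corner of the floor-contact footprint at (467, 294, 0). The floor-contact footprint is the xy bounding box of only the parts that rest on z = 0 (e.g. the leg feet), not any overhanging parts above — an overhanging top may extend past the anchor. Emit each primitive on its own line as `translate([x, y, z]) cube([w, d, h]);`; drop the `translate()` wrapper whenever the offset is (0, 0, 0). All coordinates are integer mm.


translate([141, 260, 0]) cube([53, 34, 824]);
translate([414, 260, 0]) cube([53, 34, 824]);
translate([194, 260, 0]) cube([220, 34, 53]);
translate([194, 260, 771]) cube([220, 34, 53]);


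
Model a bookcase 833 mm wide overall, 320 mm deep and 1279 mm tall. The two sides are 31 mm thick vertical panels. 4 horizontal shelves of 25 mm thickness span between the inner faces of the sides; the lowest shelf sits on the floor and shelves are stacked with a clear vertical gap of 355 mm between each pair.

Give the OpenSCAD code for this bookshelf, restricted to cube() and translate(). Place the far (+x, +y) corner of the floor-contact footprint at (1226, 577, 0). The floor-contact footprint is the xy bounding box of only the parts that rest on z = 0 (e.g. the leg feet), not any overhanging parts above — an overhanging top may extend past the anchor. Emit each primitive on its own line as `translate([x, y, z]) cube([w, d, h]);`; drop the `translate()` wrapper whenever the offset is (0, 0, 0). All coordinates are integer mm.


translate([393, 257, 0]) cube([31, 320, 1279]);
translate([1195, 257, 0]) cube([31, 320, 1279]);
translate([424, 257, 0]) cube([771, 320, 25]);
translate([424, 257, 380]) cube([771, 320, 25]);
translate([424, 257, 760]) cube([771, 320, 25]);
translate([424, 257, 1140]) cube([771, 320, 25]);
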